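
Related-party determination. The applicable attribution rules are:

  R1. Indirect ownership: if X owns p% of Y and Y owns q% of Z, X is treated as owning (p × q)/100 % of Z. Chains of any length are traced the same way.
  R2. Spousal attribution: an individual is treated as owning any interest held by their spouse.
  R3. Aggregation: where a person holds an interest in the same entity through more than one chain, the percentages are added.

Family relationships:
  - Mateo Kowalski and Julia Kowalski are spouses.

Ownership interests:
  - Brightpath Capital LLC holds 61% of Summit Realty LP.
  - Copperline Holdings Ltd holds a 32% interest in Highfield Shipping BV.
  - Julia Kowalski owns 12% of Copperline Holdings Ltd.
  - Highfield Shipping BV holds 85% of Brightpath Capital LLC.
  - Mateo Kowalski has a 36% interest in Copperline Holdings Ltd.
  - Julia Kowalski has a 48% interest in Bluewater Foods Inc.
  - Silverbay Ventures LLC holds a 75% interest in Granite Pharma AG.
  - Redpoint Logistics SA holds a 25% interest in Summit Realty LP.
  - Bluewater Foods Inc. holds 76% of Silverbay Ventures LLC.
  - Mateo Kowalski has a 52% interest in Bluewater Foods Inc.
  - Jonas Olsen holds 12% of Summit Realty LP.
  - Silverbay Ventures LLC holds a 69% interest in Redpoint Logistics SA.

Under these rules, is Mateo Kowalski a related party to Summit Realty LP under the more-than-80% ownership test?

By spousal attribution (R2), Mateo Kowalski is treated as also owning Julia Kowalski's interest in Copperline Holdings Ltd, giving 36% + 12% = 48%.
By spousal attribution (R2), Mateo Kowalski is treated as also owning Julia Kowalski's interest in Bluewater Foods Inc, giving 52% + 48% = 100%.
Chain via Copperline Holdings Ltd → Highfield Shipping BV → Brightpath Capital LLC (R1): 48% × 32% × 85% × 61% = 7.96416% of Summit Realty LP.
Chain via Bluewater Foods Inc. → Silverbay Ventures LLC → Redpoint Logistics SA (R1): 100% × 76% × 69% × 25% = 13.11% of Summit Realty LP.
Aggregating (R3): 7.96416% + 13.11% = 21.07416%.
21.07416% does not exceed the 80% threshold, so Mateo is not a related party to Summit Realty LP.

No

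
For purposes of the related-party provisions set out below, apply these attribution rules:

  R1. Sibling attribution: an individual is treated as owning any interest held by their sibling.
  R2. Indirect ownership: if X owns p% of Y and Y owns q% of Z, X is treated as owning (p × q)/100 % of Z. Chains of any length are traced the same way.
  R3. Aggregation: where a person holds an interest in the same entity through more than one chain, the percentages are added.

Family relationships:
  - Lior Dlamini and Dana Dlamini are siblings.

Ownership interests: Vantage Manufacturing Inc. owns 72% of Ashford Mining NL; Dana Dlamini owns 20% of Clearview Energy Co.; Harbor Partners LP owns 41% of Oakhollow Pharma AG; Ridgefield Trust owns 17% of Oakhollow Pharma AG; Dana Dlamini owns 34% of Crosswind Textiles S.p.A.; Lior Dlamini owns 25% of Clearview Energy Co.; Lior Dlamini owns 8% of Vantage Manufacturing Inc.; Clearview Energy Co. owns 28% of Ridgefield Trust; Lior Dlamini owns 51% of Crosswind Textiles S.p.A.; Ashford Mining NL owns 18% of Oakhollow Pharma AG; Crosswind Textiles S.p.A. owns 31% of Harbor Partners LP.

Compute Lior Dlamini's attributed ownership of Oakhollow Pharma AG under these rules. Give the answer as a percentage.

By sibling attribution (R1), Lior Dlamini is treated as also owning Dana Dlamini's interest in Crosswind Textiles S.p.A, giving 51% + 34% = 85%.
By sibling attribution (R1), Lior Dlamini is treated as also owning Dana Dlamini's interest in Clearview Energy Co, giving 25% + 20% = 45%.
Chain via Crosswind Textiles S.p.A. → Harbor Partners LP (R2): 85% × 31% × 41% = 10.8035% of Oakhollow Pharma AG.
Chain via Clearview Energy Co. → Ridgefield Trust (R2): 45% × 28% × 17% = 2.142% of Oakhollow Pharma AG.
Chain via Vantage Manufacturing Inc. → Ashford Mining NL (R2): 8% × 72% × 18% = 1.0368% of Oakhollow Pharma AG.
Aggregating (R3): 10.8035% + 2.142% + 1.0368% = 13.9823%.

13.9823%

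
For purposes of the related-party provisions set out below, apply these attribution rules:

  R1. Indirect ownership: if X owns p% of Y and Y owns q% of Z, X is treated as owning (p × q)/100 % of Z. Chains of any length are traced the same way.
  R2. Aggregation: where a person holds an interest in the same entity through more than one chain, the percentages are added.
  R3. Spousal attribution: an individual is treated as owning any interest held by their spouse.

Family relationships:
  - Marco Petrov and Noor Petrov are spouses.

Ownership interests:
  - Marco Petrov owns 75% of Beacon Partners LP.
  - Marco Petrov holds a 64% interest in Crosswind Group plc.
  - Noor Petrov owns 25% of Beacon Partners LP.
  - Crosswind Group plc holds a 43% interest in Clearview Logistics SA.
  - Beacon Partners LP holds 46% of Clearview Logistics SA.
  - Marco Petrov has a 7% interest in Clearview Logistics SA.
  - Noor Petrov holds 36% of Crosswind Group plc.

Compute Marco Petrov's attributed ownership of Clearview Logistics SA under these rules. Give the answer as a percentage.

By spousal attribution (R3), Marco Petrov is treated as also owning Noor Petrov's interest in Beacon Partners LP, giving 75% + 25% = 100%.
By spousal attribution (R3), Marco Petrov is treated as also owning Noor Petrov's interest in Crosswind Group plc, giving 64% + 36% = 100%.
Chain via Beacon Partners LP (R1): 100% × 46% = 46% of Clearview Logistics SA.
Chain via Crosswind Group plc (R1): 100% × 43% = 43% of Clearview Logistics SA.
Direct interest in Clearview Logistics SA: 7%.
Aggregating (R2): 46% + 43% + 7% = 96%.

96%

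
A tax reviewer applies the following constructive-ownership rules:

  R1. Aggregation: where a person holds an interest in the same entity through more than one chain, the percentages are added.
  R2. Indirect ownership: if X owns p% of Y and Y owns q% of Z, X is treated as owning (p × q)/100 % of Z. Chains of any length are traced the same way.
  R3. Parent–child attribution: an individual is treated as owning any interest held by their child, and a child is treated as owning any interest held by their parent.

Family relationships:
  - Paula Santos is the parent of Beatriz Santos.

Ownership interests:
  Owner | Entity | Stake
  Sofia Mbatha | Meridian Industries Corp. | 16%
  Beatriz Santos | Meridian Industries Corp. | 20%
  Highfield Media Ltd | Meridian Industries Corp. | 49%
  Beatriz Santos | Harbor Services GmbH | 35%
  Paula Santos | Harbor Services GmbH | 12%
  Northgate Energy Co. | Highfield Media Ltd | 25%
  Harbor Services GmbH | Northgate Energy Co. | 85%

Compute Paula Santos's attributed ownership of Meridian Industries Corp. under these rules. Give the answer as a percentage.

By parent–child attribution (R3), Paula Santos is treated as also owning Beatriz Santos's interest in Harbor Services GmbH, giving 12% + 35% = 47%.
By parent–child attribution (R3), Paula Santos is treated as owning Beatriz Santos's 20% interest in Meridian Industries Corp.
Chain via Harbor Services GmbH → Northgate Energy Co. → Highfield Media Ltd (R2): 47% × 85% × 25% × 49% = 4.893875% of Meridian Industries Corp.
Direct interest in Meridian Industries Corp: 20%.
Aggregating (R1): 4.893875% + 20% = 24.893875%.

24.893875%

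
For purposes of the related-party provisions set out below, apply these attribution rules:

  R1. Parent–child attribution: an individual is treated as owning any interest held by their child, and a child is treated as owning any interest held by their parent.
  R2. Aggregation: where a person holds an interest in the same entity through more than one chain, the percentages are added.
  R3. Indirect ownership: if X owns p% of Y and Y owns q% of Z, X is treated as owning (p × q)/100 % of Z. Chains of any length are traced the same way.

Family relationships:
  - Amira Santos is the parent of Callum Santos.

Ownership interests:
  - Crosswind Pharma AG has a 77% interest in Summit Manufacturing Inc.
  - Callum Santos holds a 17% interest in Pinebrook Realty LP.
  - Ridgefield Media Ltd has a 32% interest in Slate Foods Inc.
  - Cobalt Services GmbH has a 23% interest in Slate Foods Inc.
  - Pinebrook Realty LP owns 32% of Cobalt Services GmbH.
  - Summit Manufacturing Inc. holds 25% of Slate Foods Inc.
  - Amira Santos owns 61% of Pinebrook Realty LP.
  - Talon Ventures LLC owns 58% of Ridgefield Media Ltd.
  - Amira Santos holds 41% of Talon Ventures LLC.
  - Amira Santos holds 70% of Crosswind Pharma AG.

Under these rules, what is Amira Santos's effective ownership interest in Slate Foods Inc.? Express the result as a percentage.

By parent–child attribution (R1), Amira Santos is treated as also owning Callum Santos's interest in Pinebrook Realty LP, giving 61% + 17% = 78%.
Chain via Talon Ventures LLC → Ridgefield Media Ltd (R3): 41% × 58% × 32% = 7.6096% of Slate Foods Inc.
Chain via Pinebrook Realty LP → Cobalt Services GmbH (R3): 78% × 32% × 23% = 5.7408% of Slate Foods Inc.
Chain via Crosswind Pharma AG → Summit Manufacturing Inc. (R3): 70% × 77% × 25% = 13.475% of Slate Foods Inc.
Aggregating (R2): 7.6096% + 5.7408% + 13.475% = 26.8254%.

26.8254%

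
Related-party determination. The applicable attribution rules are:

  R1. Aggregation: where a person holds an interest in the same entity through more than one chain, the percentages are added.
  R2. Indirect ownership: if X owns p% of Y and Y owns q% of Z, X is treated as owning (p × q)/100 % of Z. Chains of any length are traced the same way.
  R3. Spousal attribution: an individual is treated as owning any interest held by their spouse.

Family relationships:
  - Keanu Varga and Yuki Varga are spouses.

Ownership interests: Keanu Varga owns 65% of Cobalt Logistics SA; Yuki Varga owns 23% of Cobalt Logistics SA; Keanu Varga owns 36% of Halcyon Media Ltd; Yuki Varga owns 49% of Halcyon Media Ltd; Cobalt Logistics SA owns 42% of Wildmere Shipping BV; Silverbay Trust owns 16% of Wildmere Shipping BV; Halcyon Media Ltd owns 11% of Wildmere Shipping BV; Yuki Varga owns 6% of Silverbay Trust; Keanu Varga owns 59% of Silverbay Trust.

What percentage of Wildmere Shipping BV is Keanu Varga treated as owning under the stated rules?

56.71%

By spousal attribution (R3), Keanu Varga is treated as also owning Yuki Varga's interest in Halcyon Media Ltd, giving 36% + 49% = 85%.
By spousal attribution (R3), Keanu Varga is treated as also owning Yuki Varga's interest in Cobalt Logistics SA, giving 65% + 23% = 88%.
By spousal attribution (R3), Keanu Varga is treated as also owning Yuki Varga's interest in Silverbay Trust, giving 59% + 6% = 65%.
Chain via Halcyon Media Ltd (R2): 85% × 11% = 9.35% of Wildmere Shipping BV.
Chain via Cobalt Logistics SA (R2): 88% × 42% = 36.96% of Wildmere Shipping BV.
Chain via Silverbay Trust (R2): 65% × 16% = 10.4% of Wildmere Shipping BV.
Aggregating (R1): 9.35% + 36.96% + 10.4% = 56.71%.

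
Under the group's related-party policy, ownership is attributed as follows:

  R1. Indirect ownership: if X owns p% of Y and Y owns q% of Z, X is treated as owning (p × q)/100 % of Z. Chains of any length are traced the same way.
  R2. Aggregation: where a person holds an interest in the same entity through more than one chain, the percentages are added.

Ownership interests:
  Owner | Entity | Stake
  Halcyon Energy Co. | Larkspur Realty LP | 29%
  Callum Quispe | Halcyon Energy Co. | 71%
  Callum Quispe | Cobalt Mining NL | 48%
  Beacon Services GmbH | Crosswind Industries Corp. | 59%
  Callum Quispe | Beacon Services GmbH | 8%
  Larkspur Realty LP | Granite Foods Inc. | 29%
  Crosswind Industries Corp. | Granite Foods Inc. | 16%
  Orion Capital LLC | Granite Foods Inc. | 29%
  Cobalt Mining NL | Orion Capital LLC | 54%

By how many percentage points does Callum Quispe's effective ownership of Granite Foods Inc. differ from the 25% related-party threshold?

10.7569

Chain via Halcyon Energy Co. → Larkspur Realty LP (R1): 71% × 29% × 29% = 5.9711% of Granite Foods Inc.
Chain via Cobalt Mining NL → Orion Capital LLC (R1): 48% × 54% × 29% = 7.5168% of Granite Foods Inc.
Chain via Beacon Services GmbH → Crosswind Industries Corp. (R1): 8% × 59% × 16% = 0.7552% of Granite Foods Inc.
Aggregating (R2): 5.9711% + 7.5168% + 0.7552% = 14.2431%.
14.2431% falls short of the 25% threshold by 10.7569 percentage points.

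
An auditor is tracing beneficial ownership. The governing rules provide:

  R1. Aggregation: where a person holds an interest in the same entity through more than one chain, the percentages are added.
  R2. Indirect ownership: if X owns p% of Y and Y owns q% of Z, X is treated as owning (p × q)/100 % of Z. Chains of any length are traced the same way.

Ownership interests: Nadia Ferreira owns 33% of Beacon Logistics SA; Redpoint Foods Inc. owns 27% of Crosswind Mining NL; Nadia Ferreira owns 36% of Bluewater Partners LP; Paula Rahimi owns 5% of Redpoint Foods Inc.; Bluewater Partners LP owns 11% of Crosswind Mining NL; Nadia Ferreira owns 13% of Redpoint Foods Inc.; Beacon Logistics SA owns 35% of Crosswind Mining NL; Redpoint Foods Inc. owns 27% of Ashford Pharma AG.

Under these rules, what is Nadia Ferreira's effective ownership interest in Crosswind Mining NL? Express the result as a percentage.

19.02%

Chain via Bluewater Partners LP (R2): 36% × 11% = 3.96% of Crosswind Mining NL.
Chain via Redpoint Foods Inc. (R2): 13% × 27% = 3.51% of Crosswind Mining NL.
Chain via Beacon Logistics SA (R2): 33% × 35% = 11.55% of Crosswind Mining NL.
Aggregating (R1): 3.96% + 3.51% + 11.55% = 19.02%.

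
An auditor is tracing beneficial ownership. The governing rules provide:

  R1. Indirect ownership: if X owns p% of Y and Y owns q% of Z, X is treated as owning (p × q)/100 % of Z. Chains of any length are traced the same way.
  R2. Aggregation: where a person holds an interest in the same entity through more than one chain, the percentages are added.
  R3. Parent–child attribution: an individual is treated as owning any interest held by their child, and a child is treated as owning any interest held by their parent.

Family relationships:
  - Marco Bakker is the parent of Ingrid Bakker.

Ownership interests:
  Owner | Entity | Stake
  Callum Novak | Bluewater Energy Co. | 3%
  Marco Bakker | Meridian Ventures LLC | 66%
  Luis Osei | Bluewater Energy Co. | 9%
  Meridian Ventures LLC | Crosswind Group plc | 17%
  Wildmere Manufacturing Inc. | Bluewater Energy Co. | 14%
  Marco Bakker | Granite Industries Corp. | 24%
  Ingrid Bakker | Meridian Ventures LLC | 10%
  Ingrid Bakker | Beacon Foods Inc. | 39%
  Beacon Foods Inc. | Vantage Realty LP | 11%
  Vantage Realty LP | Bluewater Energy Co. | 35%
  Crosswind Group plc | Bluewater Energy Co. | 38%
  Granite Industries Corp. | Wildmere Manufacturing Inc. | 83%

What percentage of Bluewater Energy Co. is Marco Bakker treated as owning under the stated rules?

9.1999%

By parent–child attribution (R3), Marco Bakker is treated as also owning Ingrid Bakker's interest in Meridian Ventures LLC, giving 66% + 10% = 76%.
By parent–child attribution (R3), Marco Bakker is treated as owning Ingrid Bakker's 39% interest in Beacon Foods Inc.
Chain via Meridian Ventures LLC → Crosswind Group plc (R1): 76% × 17% × 38% = 4.9096% of Bluewater Energy Co.
Chain via Granite Industries Corp. → Wildmere Manufacturing Inc. (R1): 24% × 83% × 14% = 2.7888% of Bluewater Energy Co.
Chain via Beacon Foods Inc. → Vantage Realty LP (R1): 39% × 11% × 35% = 1.5015% of Bluewater Energy Co.
Aggregating (R2): 4.9096% + 2.7888% + 1.5015% = 9.1999%.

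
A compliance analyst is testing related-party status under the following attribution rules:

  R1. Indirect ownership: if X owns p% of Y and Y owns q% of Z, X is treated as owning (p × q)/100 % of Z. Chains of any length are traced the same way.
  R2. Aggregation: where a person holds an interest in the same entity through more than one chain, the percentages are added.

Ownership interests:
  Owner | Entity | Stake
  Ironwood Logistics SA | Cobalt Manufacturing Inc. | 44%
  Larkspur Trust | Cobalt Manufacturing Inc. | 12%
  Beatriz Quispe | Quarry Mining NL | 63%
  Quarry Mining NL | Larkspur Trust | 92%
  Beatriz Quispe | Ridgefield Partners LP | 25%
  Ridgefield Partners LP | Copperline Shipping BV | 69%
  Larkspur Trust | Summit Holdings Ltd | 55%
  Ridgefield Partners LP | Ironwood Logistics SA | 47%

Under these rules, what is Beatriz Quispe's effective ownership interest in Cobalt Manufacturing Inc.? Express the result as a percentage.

Chain via Quarry Mining NL → Larkspur Trust (R1): 63% × 92% × 12% = 6.9552% of Cobalt Manufacturing Inc.
Chain via Ridgefield Partners LP → Ironwood Logistics SA (R1): 25% × 47% × 44% = 5.17% of Cobalt Manufacturing Inc.
Aggregating (R2): 6.9552% + 5.17% = 12.1252%.

12.1252%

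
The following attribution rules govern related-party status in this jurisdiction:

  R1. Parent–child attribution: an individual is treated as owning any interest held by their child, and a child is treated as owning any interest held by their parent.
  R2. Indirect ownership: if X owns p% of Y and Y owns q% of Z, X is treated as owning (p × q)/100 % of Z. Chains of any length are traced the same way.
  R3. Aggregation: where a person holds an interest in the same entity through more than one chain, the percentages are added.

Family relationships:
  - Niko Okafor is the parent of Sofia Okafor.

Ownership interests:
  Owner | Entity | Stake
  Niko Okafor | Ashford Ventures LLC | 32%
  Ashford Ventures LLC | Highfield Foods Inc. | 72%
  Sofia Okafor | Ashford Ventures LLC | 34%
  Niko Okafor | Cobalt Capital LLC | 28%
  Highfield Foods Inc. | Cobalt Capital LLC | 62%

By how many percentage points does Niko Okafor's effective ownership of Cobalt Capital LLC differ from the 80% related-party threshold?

22.5376

By parent–child attribution (R1), Niko Okafor is treated as also owning Sofia Okafor's interest in Ashford Ventures LLC, giving 32% + 34% = 66%.
Chain via Ashford Ventures LLC → Highfield Foods Inc. (R2): 66% × 72% × 62% = 29.4624% of Cobalt Capital LLC.
Direct interest in Cobalt Capital LLC: 28%.
Aggregating (R3): 29.4624% + 28% = 57.4624%.
57.4624% falls short of the 80% threshold by 22.5376 percentage points.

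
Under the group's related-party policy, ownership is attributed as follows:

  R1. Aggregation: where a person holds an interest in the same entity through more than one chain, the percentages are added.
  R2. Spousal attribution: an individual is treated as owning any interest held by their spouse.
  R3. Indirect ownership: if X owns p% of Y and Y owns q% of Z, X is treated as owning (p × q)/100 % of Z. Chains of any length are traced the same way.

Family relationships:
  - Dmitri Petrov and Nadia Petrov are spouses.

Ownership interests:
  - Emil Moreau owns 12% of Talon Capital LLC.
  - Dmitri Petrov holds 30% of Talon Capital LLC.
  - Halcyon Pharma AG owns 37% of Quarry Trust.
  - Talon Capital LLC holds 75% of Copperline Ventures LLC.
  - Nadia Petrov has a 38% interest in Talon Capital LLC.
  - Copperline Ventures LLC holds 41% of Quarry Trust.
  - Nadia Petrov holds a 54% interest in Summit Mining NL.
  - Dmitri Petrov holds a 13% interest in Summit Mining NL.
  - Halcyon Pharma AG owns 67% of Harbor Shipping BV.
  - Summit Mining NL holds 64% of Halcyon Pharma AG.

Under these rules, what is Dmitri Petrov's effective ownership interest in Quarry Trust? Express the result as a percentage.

By spousal attribution (R2), Dmitri Petrov is treated as also owning Nadia Petrov's interest in Talon Capital LLC, giving 30% + 38% = 68%.
By spousal attribution (R2), Dmitri Petrov is treated as also owning Nadia Petrov's interest in Summit Mining NL, giving 13% + 54% = 67%.
Chain via Talon Capital LLC → Copperline Ventures LLC (R3): 68% × 75% × 41% = 20.91% of Quarry Trust.
Chain via Summit Mining NL → Halcyon Pharma AG (R3): 67% × 64% × 37% = 15.8656% of Quarry Trust.
Aggregating (R1): 20.91% + 15.8656% = 36.7756%.

36.7756%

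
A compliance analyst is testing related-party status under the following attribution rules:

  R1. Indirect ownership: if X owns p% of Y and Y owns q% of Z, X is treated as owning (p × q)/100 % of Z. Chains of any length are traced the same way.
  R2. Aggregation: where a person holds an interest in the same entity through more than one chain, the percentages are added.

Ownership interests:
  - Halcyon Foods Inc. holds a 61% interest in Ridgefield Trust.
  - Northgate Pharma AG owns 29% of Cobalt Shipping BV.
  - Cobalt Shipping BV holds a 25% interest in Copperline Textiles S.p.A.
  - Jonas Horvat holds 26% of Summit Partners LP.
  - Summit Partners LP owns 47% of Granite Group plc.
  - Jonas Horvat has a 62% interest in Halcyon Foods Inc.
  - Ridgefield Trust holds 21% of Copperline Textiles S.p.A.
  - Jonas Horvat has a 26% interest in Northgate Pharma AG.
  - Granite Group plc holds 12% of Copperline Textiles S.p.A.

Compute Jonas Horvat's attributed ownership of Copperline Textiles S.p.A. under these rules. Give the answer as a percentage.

11.2936%

Chain via Halcyon Foods Inc. → Ridgefield Trust (R1): 62% × 61% × 21% = 7.9422% of Copperline Textiles S.p.A.
Chain via Northgate Pharma AG → Cobalt Shipping BV (R1): 26% × 29% × 25% = 1.885% of Copperline Textiles S.p.A.
Chain via Summit Partners LP → Granite Group plc (R1): 26% × 47% × 12% = 1.4664% of Copperline Textiles S.p.A.
Aggregating (R2): 7.9422% + 1.885% + 1.4664% = 11.2936%.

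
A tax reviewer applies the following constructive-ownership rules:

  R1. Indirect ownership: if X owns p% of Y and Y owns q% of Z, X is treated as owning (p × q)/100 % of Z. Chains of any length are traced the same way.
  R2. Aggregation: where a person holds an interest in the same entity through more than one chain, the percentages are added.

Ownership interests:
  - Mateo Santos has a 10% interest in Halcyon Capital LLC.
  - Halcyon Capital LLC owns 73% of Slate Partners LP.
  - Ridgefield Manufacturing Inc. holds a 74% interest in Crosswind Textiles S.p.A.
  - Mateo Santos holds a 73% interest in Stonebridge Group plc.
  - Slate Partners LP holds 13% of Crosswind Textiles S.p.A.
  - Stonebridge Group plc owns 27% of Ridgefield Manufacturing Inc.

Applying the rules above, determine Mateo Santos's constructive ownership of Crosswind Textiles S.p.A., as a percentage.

15.5344%

Chain via Stonebridge Group plc → Ridgefield Manufacturing Inc. (R1): 73% × 27% × 74% = 14.5854% of Crosswind Textiles S.p.A.
Chain via Halcyon Capital LLC → Slate Partners LP (R1): 10% × 73% × 13% = 0.949% of Crosswind Textiles S.p.A.
Aggregating (R2): 14.5854% + 0.949% = 15.5344%.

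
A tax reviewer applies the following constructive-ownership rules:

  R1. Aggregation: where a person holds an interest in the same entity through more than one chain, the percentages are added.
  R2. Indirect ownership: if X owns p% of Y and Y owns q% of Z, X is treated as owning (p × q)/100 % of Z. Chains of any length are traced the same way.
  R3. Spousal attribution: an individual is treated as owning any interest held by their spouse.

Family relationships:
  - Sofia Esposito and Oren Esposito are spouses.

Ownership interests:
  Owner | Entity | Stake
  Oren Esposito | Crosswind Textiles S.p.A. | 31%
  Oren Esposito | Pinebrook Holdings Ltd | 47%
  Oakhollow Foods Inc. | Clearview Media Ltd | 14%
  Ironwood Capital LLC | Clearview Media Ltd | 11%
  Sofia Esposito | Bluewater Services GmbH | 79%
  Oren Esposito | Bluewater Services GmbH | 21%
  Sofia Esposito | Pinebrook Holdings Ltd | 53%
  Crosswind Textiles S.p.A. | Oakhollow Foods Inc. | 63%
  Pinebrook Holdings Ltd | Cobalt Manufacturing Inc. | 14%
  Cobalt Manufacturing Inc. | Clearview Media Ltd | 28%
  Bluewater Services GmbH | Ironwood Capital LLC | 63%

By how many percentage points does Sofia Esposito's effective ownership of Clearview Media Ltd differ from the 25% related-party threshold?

By spousal attribution (R3), Sofia Esposito is treated as also owning Oren Esposito's interest in Bluewater Services GmbH, giving 79% + 21% = 100%.
By spousal attribution (R3), Sofia Esposito is treated as also owning Oren Esposito's interest in Pinebrook Holdings Ltd, giving 53% + 47% = 100%.
By spousal attribution (R3), Sofia Esposito is treated as owning Oren Esposito's 31% interest in Crosswind Textiles S.p.A.
Chain via Bluewater Services GmbH → Ironwood Capital LLC (R2): 100% × 63% × 11% = 6.93% of Clearview Media Ltd.
Chain via Pinebrook Holdings Ltd → Cobalt Manufacturing Inc. (R2): 100% × 14% × 28% = 3.92% of Clearview Media Ltd.
Chain via Crosswind Textiles S.p.A. → Oakhollow Foods Inc. (R2): 31% × 63% × 14% = 2.7342% of Clearview Media Ltd.
Aggregating (R1): 6.93% + 3.92% + 2.7342% = 13.5842%.
13.5842% falls short of the 25% threshold by 11.4158 percentage points.

11.4158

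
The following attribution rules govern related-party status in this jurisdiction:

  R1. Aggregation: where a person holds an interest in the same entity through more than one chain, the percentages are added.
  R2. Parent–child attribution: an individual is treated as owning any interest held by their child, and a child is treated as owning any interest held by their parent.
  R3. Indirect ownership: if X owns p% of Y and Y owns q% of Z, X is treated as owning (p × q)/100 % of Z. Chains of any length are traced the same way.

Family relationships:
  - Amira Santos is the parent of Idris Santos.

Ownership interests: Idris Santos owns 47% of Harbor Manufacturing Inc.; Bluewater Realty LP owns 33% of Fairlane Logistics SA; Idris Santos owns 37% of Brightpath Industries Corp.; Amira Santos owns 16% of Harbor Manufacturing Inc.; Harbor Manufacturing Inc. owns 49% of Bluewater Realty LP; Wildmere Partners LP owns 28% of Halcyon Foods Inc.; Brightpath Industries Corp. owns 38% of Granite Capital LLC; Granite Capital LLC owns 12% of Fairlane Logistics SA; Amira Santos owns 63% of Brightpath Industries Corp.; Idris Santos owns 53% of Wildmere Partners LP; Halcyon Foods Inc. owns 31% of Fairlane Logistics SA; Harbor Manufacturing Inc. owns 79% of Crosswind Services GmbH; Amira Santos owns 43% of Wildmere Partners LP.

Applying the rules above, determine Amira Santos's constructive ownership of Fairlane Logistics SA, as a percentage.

23.0799%

By parent–child attribution (R2), Amira Santos is treated as also owning Idris Santos's interest in Brightpath Industries Corp, giving 63% + 37% = 100%.
By parent–child attribution (R2), Amira Santos is treated as also owning Idris Santos's interest in Wildmere Partners LP, giving 43% + 53% = 96%.
By parent–child attribution (R2), Amira Santos is treated as also owning Idris Santos's interest in Harbor Manufacturing Inc, giving 16% + 47% = 63%.
Chain via Brightpath Industries Corp. → Granite Capital LLC (R3): 100% × 38% × 12% = 4.56% of Fairlane Logistics SA.
Chain via Wildmere Partners LP → Halcyon Foods Inc. (R3): 96% × 28% × 31% = 8.3328% of Fairlane Logistics SA.
Chain via Harbor Manufacturing Inc. → Bluewater Realty LP (R3): 63% × 49% × 33% = 10.1871% of Fairlane Logistics SA.
Aggregating (R1): 4.56% + 8.3328% + 10.1871% = 23.0799%.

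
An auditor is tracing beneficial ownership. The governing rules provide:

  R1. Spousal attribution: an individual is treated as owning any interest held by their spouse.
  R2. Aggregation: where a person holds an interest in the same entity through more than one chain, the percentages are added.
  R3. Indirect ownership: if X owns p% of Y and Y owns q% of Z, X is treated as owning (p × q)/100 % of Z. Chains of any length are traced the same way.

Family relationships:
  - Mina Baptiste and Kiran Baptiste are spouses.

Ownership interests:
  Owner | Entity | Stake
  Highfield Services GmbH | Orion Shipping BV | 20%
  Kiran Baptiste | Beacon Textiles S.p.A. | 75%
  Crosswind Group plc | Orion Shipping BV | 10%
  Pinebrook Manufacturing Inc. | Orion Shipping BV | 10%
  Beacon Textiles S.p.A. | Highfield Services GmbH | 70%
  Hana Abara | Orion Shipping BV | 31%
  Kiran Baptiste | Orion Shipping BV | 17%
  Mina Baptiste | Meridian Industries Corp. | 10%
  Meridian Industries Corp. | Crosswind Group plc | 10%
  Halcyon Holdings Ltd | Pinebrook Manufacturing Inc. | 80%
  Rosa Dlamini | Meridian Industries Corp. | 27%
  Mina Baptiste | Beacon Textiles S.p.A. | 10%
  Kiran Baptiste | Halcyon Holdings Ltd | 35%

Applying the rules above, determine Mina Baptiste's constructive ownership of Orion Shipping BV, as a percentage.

31.8%

By spousal attribution (R1), Mina Baptiste is treated as also owning Kiran Baptiste's interest in Beacon Textiles S.p.A, giving 10% + 75% = 85%.
By spousal attribution (R1), Mina Baptiste is treated as owning Kiran Baptiste's 35% interest in Halcyon Holdings Ltd.
By spousal attribution (R1), Mina Baptiste is treated as owning Kiran Baptiste's 17% interest in Orion Shipping BV.
Chain via Beacon Textiles S.p.A. → Highfield Services GmbH (R3): 85% × 70% × 20% = 11.9% of Orion Shipping BV.
Chain via Meridian Industries Corp. → Crosswind Group plc (R3): 10% × 10% × 10% = 0.1% of Orion Shipping BV.
Chain via Halcyon Holdings Ltd → Pinebrook Manufacturing Inc. (R3): 35% × 80% × 10% = 2.8% of Orion Shipping BV.
Direct interest in Orion Shipping BV: 17%.
Aggregating (R2): 11.9% + 0.1% + 2.8% + 17% = 31.8%.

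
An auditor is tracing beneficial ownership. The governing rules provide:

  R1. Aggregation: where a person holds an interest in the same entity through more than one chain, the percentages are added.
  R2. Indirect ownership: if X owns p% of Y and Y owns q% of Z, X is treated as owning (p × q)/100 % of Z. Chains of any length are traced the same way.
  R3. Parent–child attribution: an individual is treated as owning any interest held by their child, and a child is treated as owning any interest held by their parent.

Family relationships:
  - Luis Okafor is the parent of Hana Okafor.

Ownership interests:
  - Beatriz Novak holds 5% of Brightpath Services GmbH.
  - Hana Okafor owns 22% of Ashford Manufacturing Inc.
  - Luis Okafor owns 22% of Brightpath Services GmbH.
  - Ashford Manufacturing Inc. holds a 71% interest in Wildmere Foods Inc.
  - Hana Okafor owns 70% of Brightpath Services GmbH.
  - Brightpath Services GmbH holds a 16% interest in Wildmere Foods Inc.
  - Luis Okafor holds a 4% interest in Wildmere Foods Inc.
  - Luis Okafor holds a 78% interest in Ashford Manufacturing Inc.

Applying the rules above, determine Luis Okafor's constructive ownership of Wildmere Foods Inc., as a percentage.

By parent–child attribution (R3), Luis Okafor is treated as also owning Hana Okafor's interest in Brightpath Services GmbH, giving 22% + 70% = 92%.
By parent–child attribution (R3), Luis Okafor is treated as also owning Hana Okafor's interest in Ashford Manufacturing Inc, giving 78% + 22% = 100%.
Chain via Brightpath Services GmbH (R2): 92% × 16% = 14.72% of Wildmere Foods Inc.
Chain via Ashford Manufacturing Inc. (R2): 100% × 71% = 71% of Wildmere Foods Inc.
Direct interest in Wildmere Foods Inc: 4%.
Aggregating (R1): 14.72% + 71% + 4% = 89.72%.

89.72%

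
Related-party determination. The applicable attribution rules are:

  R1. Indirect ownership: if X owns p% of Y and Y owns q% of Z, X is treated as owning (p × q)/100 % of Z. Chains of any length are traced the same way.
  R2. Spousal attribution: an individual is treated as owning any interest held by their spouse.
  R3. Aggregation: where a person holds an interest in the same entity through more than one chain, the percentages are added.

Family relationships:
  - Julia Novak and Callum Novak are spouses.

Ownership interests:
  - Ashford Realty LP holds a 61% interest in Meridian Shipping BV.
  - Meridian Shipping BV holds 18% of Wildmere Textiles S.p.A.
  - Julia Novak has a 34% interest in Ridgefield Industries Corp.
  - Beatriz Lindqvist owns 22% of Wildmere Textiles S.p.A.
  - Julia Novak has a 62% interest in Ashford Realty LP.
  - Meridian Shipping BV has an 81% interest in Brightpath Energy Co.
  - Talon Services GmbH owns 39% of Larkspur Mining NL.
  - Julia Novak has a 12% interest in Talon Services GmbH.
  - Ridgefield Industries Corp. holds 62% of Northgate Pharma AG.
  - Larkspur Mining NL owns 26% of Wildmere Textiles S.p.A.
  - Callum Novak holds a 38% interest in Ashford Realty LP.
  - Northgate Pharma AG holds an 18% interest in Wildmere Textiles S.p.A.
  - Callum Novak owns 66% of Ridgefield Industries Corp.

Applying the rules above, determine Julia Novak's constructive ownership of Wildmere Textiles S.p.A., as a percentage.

23.3568%

By spousal attribution (R2), Julia Novak is treated as also owning Callum Novak's interest in Ashford Realty LP, giving 62% + 38% = 100%.
By spousal attribution (R2), Julia Novak is treated as also owning Callum Novak's interest in Ridgefield Industries Corp, giving 34% + 66% = 100%.
Chain via Ashford Realty LP → Meridian Shipping BV (R1): 100% × 61% × 18% = 10.98% of Wildmere Textiles S.p.A.
Chain via Ridgefield Industries Corp. → Northgate Pharma AG (R1): 100% × 62% × 18% = 11.16% of Wildmere Textiles S.p.A.
Chain via Talon Services GmbH → Larkspur Mining NL (R1): 12% × 39% × 26% = 1.2168% of Wildmere Textiles S.p.A.
Aggregating (R3): 10.98% + 11.16% + 1.2168% = 23.3568%.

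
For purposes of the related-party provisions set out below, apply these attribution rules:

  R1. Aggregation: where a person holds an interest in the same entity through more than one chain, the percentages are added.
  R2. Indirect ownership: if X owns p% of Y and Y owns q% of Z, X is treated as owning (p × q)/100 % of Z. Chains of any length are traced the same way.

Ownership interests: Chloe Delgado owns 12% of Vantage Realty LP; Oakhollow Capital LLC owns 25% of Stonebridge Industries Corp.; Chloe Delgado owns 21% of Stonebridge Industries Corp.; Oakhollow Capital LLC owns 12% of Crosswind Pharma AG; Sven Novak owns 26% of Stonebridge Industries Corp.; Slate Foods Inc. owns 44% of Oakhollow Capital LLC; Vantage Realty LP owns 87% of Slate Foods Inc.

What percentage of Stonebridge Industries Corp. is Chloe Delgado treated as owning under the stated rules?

22.1484%

Chain via Vantage Realty LP → Slate Foods Inc. → Oakhollow Capital LLC (R2): 12% × 87% × 44% × 25% = 1.1484% of Stonebridge Industries Corp.
Direct interest in Stonebridge Industries Corp: 21%.
Aggregating (R1): 1.1484% + 21% = 22.1484%.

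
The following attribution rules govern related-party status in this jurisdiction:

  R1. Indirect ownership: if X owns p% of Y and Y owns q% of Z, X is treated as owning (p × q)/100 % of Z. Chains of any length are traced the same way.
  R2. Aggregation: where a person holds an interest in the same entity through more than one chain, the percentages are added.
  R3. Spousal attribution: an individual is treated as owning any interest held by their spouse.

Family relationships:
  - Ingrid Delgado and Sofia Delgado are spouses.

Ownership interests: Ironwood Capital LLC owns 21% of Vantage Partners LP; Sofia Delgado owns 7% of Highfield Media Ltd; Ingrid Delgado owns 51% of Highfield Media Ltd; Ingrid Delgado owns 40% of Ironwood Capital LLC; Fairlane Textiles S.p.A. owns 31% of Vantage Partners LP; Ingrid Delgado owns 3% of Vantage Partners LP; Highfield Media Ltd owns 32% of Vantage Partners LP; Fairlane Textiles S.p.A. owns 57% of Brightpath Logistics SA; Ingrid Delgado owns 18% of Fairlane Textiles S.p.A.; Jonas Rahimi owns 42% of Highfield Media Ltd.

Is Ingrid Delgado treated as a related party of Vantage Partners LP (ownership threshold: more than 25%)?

By spousal attribution (R3), Ingrid Delgado is treated as also owning Sofia Delgado's interest in Highfield Media Ltd, giving 51% + 7% = 58%.
Chain via Highfield Media Ltd (R1): 58% × 32% = 18.56% of Vantage Partners LP.
Chain via Ironwood Capital LLC (R1): 40% × 21% = 8.4% of Vantage Partners LP.
Chain via Fairlane Textiles S.p.A. (R1): 18% × 31% = 5.58% of Vantage Partners LP.
Direct interest in Vantage Partners LP: 3%.
Aggregating (R2): 18.56% + 8.4% + 5.58% + 3% = 35.54%.
35.54% exceeds the 25% threshold, so Ingrid is a related party to Vantage Partners LP.

Yes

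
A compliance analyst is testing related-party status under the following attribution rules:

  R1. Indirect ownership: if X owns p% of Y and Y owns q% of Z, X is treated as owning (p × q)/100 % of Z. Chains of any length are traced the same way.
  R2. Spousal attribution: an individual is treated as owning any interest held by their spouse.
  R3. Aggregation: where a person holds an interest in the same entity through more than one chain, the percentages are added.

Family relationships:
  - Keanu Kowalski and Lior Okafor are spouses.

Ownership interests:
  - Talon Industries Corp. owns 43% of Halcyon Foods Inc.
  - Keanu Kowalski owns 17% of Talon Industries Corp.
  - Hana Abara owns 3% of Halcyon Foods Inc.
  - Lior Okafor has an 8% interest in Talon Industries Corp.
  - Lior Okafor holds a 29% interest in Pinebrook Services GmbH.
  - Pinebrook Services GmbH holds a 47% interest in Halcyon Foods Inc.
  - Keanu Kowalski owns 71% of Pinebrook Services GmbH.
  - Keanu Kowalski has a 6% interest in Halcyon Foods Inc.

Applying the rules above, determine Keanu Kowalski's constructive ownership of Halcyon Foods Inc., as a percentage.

By spousal attribution (R2), Keanu Kowalski is treated as also owning Lior Okafor's interest in Talon Industries Corp, giving 17% + 8% = 25%.
By spousal attribution (R2), Keanu Kowalski is treated as also owning Lior Okafor's interest in Pinebrook Services GmbH, giving 71% + 29% = 100%.
Chain via Talon Industries Corp. (R1): 25% × 43% = 10.75% of Halcyon Foods Inc.
Chain via Pinebrook Services GmbH (R1): 100% × 47% = 47% of Halcyon Foods Inc.
Direct interest in Halcyon Foods Inc: 6%.
Aggregating (R3): 10.75% + 47% + 6% = 63.75%.

63.75%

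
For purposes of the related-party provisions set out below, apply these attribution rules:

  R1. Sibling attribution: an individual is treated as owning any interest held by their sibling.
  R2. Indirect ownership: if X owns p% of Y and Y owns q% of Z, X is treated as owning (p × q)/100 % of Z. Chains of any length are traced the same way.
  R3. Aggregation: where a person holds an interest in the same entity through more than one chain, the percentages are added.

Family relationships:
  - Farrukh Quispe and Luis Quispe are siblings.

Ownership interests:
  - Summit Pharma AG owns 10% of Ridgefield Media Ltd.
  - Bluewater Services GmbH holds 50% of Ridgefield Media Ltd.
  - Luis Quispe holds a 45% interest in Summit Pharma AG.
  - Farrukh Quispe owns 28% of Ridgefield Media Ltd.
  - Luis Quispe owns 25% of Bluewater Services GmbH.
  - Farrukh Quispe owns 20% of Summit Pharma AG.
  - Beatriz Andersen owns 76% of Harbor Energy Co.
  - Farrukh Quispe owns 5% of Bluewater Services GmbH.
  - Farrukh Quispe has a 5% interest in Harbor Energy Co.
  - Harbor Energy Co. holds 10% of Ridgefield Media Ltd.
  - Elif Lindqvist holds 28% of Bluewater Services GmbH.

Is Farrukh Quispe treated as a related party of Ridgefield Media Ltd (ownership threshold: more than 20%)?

Yes

By sibling attribution (R1), Farrukh Quispe is treated as also owning Luis Quispe's interest in Bluewater Services GmbH, giving 5% + 25% = 30%.
By sibling attribution (R1), Farrukh Quispe is treated as also owning Luis Quispe's interest in Summit Pharma AG, giving 20% + 45% = 65%.
Chain via Bluewater Services GmbH (R2): 30% × 50% = 15% of Ridgefield Media Ltd.
Chain via Summit Pharma AG (R2): 65% × 10% = 6.5% of Ridgefield Media Ltd.
Chain via Harbor Energy Co. (R2): 5% × 10% = 0.5% of Ridgefield Media Ltd.
Direct interest in Ridgefield Media Ltd: 28%.
Aggregating (R3): 15% + 6.5% + 0.5% + 28% = 50%.
50% exceeds the 20% threshold, so Farrukh is a related party to Ridgefield Media Ltd.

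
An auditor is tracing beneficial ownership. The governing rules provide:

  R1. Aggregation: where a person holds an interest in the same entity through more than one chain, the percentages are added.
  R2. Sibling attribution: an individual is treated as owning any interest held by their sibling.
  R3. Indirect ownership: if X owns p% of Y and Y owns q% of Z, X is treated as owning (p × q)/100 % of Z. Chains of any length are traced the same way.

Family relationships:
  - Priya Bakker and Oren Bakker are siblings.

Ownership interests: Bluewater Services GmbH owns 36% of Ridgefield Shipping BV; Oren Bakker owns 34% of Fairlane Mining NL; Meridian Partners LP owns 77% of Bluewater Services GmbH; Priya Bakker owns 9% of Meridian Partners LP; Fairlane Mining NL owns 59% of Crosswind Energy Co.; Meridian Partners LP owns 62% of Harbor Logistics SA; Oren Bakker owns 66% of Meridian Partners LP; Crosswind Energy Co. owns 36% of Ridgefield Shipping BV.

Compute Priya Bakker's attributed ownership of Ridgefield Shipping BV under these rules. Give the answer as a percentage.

By sibling attribution (R2), Priya Bakker is treated as also owning Oren Bakker's interest in Meridian Partners LP, giving 9% + 66% = 75%.
By sibling attribution (R2), Priya Bakker is treated as owning Oren Bakker's 34% interest in Fairlane Mining NL.
Chain via Meridian Partners LP → Bluewater Services GmbH (R3): 75% × 77% × 36% = 20.79% of Ridgefield Shipping BV.
Chain via Fairlane Mining NL → Crosswind Energy Co. (R3): 34% × 59% × 36% = 7.2216% of Ridgefield Shipping BV.
Aggregating (R1): 20.79% + 7.2216% = 28.0116%.

28.0116%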